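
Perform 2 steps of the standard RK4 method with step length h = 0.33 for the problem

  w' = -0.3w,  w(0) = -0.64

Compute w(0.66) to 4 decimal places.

RK4: k1 = f(x_n, w_n); k2 = f(x_n + h/2, w_n + (h/2)·k1); k3 = f(x_n + h/2, w_n + (h/2)·k2); k4 = f(x_n + h, w_n + h·k3); w_{n+1} = w_n + (h/6)·(k1 + 2k2 + 2k3 + k4).
x=0.000000, w=-0.640000:
  k1 = f(0.000000, -0.640000) = 0.192000
  k2 = f(0.165000, -0.608320) = 0.182496
  k3 = f(0.165000, -0.609888) = 0.182966
  k4 = f(0.330000, -0.579621) = 0.173886
  w ← -0.640000 + (0.33/6)·(k1 + 2k2 + 2k3 + k4) = -0.579675
x=0.330000, w=-0.579675:
  k1 = f(0.330000, -0.579675) = 0.173903
  k2 = f(0.495000, -0.550981) = 0.165294
  k3 = f(0.495000, -0.552402) = 0.165721
  k4 = f(0.660000, -0.524988) = 0.157496
  w ← -0.579675 + (0.33/6)·(k1 + 2k2 + 2k3 + k4) = -0.525037
w(0.66) ≈ -0.5250

-0.5250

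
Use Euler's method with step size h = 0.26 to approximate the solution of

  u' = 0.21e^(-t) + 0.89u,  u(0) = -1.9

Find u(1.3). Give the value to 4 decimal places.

-5.0761

Euler: u_{n+1} = u_n + h·f(t_n, u_n).
t=0.000000, u=-1.900000: f=-1.481000 → u ← -1.900000 + 0.26·(-1.481000) = -2.285060
t=0.260000, u=-2.285060: f=-1.871783 → u ← -2.285060 + 0.26·(-1.871783) = -2.771723
t=0.520000, u=-2.771723: f=-2.341985 → u ← -2.771723 + 0.26·(-2.341985) = -3.380639
t=0.780000, u=-3.380639: f=-2.912504 → u ← -3.380639 + 0.26·(-2.912504) = -4.137890
t=1.040000, u=-4.137890: f=-3.608497 → u ← -4.137890 + 0.26·(-3.608497) = -5.076100
u(1.3) ≈ -5.0761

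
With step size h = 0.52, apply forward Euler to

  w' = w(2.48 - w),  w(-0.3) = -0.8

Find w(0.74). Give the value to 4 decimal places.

-7.3920

Euler: w_{n+1} = w_n + h·f(s_n, w_n).
s=-0.300000, w=-0.800000: f=-2.624000 → w ← -0.800000 + 0.52·(-2.624000) = -2.164480
s=0.220000, w=-2.164480: f=-10.052884 → w ← -2.164480 + 0.52·(-10.052884) = -7.391980
w(0.74) ≈ -7.3920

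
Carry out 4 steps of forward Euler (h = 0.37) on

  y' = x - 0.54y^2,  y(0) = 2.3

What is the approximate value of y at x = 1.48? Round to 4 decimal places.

Euler: y_{n+1} = y_n + h·f(x_n, y_n).
x=0.000000, y=2.300000: f=-2.856600 → y ← 2.300000 + 0.37·(-2.856600) = 1.243058
x=0.370000, y=1.243058: f=-0.464404 → y ← 1.243058 + 0.37·(-0.464404) = 1.071228
x=0.740000, y=1.071228: f=0.120334 → y ← 1.071228 + 0.37·0.120334 = 1.115752
x=1.110000, y=1.115752: f=0.437753 → y ← 1.115752 + 0.37·0.437753 = 1.277720
y(1.48) ≈ 1.2777

1.2777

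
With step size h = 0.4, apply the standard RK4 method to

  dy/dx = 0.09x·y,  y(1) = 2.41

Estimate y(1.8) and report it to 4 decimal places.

RK4: k1 = f(x_n, y_n); k2 = f(x_n + h/2, y_n + (h/2)·k1); k3 = f(x_n + h/2, y_n + (h/2)·k2); k4 = f(x_n + h, y_n + h·k3); y_{n+1} = y_n + (h/6)·(k1 + 2k2 + 2k3 + k4).
x=1.000000, y=2.410000:
  k1 = f(1.000000, 2.410000) = 0.216900
  k2 = f(1.200000, 2.453380) = 0.264965
  k3 = f(1.200000, 2.462993) = 0.266003
  k4 = f(1.400000, 2.516401) = 0.317067
  y ← 2.410000 + (0.4/6)·(k1 + 2k2 + 2k3 + k4) = 2.516394
x=1.400000, y=2.516394:
  k1 = f(1.400000, 2.516394) = 0.317066
  k2 = f(1.600000, 2.579807) = 0.371492
  k3 = f(1.600000, 2.590692) = 0.373060
  k4 = f(1.800000, 2.665617) = 0.431830
  y ← 2.516394 + (0.4/6)·(k1 + 2k2 + 2k3 + k4) = 2.665593
y(1.8) ≈ 2.6656

2.6656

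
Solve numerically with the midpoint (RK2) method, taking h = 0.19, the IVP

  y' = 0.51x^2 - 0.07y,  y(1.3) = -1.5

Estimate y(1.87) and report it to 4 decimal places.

Midpoint: k1 = f(x_n, y_n); k2 = f(x_n + h/2, y_n + (h/2)·k1); y_{n+1} = y_n + h·k2.
x=1.300000, y=-1.500000:
  k1 = f(1.300000, -1.500000) = 0.966900
  k2 = f(1.395000, -1.408144) = 1.091043
  y ← -1.500000 + 0.19·1.091043 = -1.292702
x=1.490000, y=-1.292702:
  k1 = f(1.490000, -1.292702) = 1.222740
  k2 = f(1.585000, -1.176542) = 1.363593
  y ← -1.292702 + 0.19·1.363593 = -1.033619
x=1.680000, y=-1.033619:
  k1 = f(1.680000, -1.033619) = 1.511777
  k2 = f(1.775000, -0.890000) = 1.669119
  y ← -1.033619 + 0.19·1.669119 = -0.716487
y(1.87) ≈ -0.7165

-0.7165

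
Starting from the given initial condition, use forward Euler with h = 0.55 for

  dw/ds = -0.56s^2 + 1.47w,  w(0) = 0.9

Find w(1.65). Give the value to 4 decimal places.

4.7823

Euler: w_{n+1} = w_n + h·f(s_n, w_n).
s=0.000000, w=0.900000: f=1.323000 → w ← 0.900000 + 0.55·1.323000 = 1.627650
s=0.550000, w=1.627650: f=2.223245 → w ← 1.627650 + 0.55·2.223245 = 2.850435
s=1.100000, w=2.850435: f=3.512539 → w ← 2.850435 + 0.55·3.512539 = 4.782332
w(1.65) ≈ 4.7823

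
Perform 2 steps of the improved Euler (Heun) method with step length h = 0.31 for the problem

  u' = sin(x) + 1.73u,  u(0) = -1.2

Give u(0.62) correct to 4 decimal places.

-3.1452

Heun: k1 = f(x_n, u_n); k2 = f(x_n + h, u_n + h·k1); u_{n+1} = u_n + (h/2)·(k1 + k2).
x=0.000000, u=-1.200000:
  k1 = f(0.000000, -1.200000) = -2.076000
  k2 = f(0.310000, -1.843560) = -2.884300
  u ← -1.200000 + (0.31/2)·(-2.076000 + (-2.884300)) = -1.968847
x=0.310000, u=-1.968847:
  k1 = f(0.310000, -1.968847) = -3.101046
  k2 = f(0.620000, -2.930171) = -4.488160
  u ← -1.968847 + (0.31/2)·(-3.101046 + (-4.488160)) = -3.145173
u(0.62) ≈ -3.1452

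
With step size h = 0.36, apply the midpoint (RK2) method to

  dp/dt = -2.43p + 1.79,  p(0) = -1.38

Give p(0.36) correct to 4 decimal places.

-0.3383

Midpoint: k1 = f(t_n, p_n); k2 = f(t_n + h/2, p_n + (h/2)·k1); p_{n+1} = p_n + h·k2.
t=0.000000, p=-1.380000:
  k1 = f(0.000000, -1.380000) = 5.143400
  k2 = f(0.180000, -0.454188) = 2.893677
  p ← -1.380000 + 0.36·2.893677 = -0.338276
p(0.36) ≈ -0.3383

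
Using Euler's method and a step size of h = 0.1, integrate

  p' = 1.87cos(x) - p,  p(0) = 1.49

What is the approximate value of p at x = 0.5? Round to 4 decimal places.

1.6196

Euler: p_{n+1} = p_n + h·f(x_n, p_n).
x=0.000000, p=1.490000: f=0.380000 → p ← 1.490000 + 0.1·0.380000 = 1.528000
x=0.100000, p=1.528000: f=0.332658 → p ← 1.528000 + 0.1·0.332658 = 1.561266
x=0.200000, p=1.561266: f=0.271459 → p ← 1.561266 + 0.1·0.271459 = 1.588412
x=0.300000, p=1.588412: f=0.198068 → p ← 1.588412 + 0.1·0.198068 = 1.608218
x=0.400000, p=1.608218: f=0.114166 → p ← 1.608218 + 0.1·0.114166 = 1.619635
p(0.5) ≈ 1.6196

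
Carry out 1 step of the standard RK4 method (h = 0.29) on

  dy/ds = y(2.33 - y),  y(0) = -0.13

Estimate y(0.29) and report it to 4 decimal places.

-0.2698

RK4: k1 = f(s_n, y_n); k2 = f(s_n + h/2, y_n + (h/2)·k1); k3 = f(s_n + h/2, y_n + (h/2)·k2); k4 = f(s_n + h, y_n + h·k3); y_{n+1} = y_n + (h/6)·(k1 + 2k2 + 2k3 + k4).
s=0.000000, y=-0.130000:
  k1 = f(0.000000, -0.130000) = -0.319800
  k2 = f(0.145000, -0.176371) = -0.442051
  k3 = f(0.145000, -0.194097) = -0.489921
  k4 = f(0.290000, -0.272077) = -0.707965
  y ← -0.130000 + (0.29/6)·(k1 + 2k2 + 2k3 + k4) = -0.269766
y(0.29) ≈ -0.2698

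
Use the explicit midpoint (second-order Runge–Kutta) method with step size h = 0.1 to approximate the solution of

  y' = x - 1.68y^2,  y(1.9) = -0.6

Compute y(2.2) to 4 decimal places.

Midpoint: k1 = f(x_n, y_n); k2 = f(x_n + h/2, y_n + (h/2)·k1); y_{n+1} = y_n + h·k2.
x=1.900000, y=-0.600000:
  k1 = f(1.900000, -0.600000) = 1.295200
  k2 = f(1.950000, -0.535240) = 1.468710
  y ← -0.600000 + 0.1·1.468710 = -0.453129
x=2.000000, y=-0.453129:
  k1 = f(2.000000, -0.453129) = 1.655053
  k2 = f(2.050000, -0.370376) = 1.819540
  y ← -0.453129 + 0.1·1.819540 = -0.271175
x=2.100000, y=-0.271175:
  k1 = f(2.100000, -0.271175) = 1.976460
  k2 = f(2.150000, -0.172352) = 2.100095
  y ← -0.271175 + 0.1·2.100095 = -0.061165
y(2.2) ≈ -0.0612

-0.0612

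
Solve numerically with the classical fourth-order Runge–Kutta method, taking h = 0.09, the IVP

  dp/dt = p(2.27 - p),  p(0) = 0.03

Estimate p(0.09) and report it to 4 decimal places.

RK4: k1 = f(t_n, p_n); k2 = f(t_n + h/2, p_n + (h/2)·k1); k3 = f(t_n + h/2, p_n + (h/2)·k2); k4 = f(t_n + h, p_n + h·k3); p_{n+1} = p_n + (h/6)·(k1 + 2k2 + 2k3 + k4).
t=0.000000, p=0.030000:
  k1 = f(0.000000, 0.030000) = 0.067200
  k2 = f(0.045000, 0.033024) = 0.073874
  k3 = f(0.045000, 0.033324) = 0.074536
  k4 = f(0.090000, 0.036708) = 0.081980
  p ← 0.030000 + (0.09/6)·(k1 + 2k2 + 2k3 + k4) = 0.036690
p(0.09) ≈ 0.0367

0.0367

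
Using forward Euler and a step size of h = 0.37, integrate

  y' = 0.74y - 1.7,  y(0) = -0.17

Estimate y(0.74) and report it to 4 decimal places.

Euler: y_{n+1} = y_n + h·f(x_n, y_n).
x=0.000000, y=-0.170000: f=-1.825800 → y ← -0.170000 + 0.37·(-1.825800) = -0.845546
x=0.370000, y=-0.845546: f=-2.325704 → y ← -0.845546 + 0.37·(-2.325704) = -1.706056
y(0.74) ≈ -1.7061

-1.7061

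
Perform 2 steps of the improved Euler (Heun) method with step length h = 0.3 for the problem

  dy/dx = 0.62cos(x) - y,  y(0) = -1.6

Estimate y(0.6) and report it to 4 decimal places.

Heun: k1 = f(x_n, y_n); k2 = f(x_n + h, y_n + h·k1); y_{n+1} = y_n + (h/2)·(k1 + k2).
x=0.000000, y=-1.600000:
  k1 = f(0.000000, -1.600000) = 2.220000
  k2 = f(0.300000, -0.934000) = 1.526309
  y ← -1.600000 + (0.3/2)·(2.220000 + 1.526309) = -1.038054
x=0.300000, y=-1.038054:
  k1 = f(0.300000, -1.038054) = 1.630362
  k2 = f(0.600000, -0.548945) = 1.060653
  y ← -1.038054 + (0.3/2)·(1.630362 + 1.060653) = -0.634401
y(0.6) ≈ -0.6344

-0.6344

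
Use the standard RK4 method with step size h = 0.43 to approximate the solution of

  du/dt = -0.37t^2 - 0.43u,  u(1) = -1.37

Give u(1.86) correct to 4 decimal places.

-1.5270

RK4: k1 = f(t_n, u_n); k2 = f(t_n + h/2, u_n + (h/2)·k1); k3 = f(t_n + h/2, u_n + (h/2)·k2); k4 = f(t_n + h, u_n + h·k3); u_{n+1} = u_n + (h/6)·(k1 + 2k2 + 2k3 + k4).
t=1.000000, u=-1.370000:
  k1 = f(1.000000, -1.370000) = 0.219100
  k2 = f(1.215000, -1.322894) = 0.022641
  k3 = f(1.215000, -1.365132) = 0.040804
  k4 = f(1.430000, -1.352454) = -0.175058
  u ← -1.370000 + (0.43/6)·(k1 + 2k2 + 2k3 + k4) = -1.357750
t=1.430000, u=-1.357750:
  k1 = f(1.430000, -1.357750) = -0.172781
  k2 = f(1.645000, -1.394898) = -0.401423
  k3 = f(1.645000, -1.444056) = -0.380285
  k4 = f(1.860000, -1.521273) = -0.625905
  u ← -1.357750 + (0.43/6)·(k1 + 2k2 + 2k3 + k4) = -1.527034
u(1.86) ≈ -1.5270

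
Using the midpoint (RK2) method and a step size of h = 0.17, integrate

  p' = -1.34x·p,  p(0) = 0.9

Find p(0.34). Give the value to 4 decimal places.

Midpoint: k1 = f(x_n, p_n); k2 = f(x_n + h/2, p_n + (h/2)·k1); p_{n+1} = p_n + h·k2.
x=0.000000, p=0.900000:
  k1 = f(0.000000, 0.900000) = 0.000000
  k2 = f(0.085000, 0.900000) = -0.102510
  p ← 0.900000 + 0.17·(-0.102510) = 0.882573
x=0.170000, p=0.882573:
  k1 = f(0.170000, 0.882573) = -0.201050
  k2 = f(0.255000, 0.865484) = -0.295736
  p ← 0.882573 + 0.17·(-0.295736) = 0.832298
p(0.34) ≈ 0.8323

0.8323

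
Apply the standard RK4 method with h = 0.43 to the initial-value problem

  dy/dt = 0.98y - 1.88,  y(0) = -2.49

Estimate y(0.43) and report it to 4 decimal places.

RK4: k1 = f(t_n, y_n); k2 = f(t_n + h/2, y_n + (h/2)·k1); k3 = f(t_n + h/2, y_n + (h/2)·k2); k4 = f(t_n + h, y_n + h·k3); y_{n+1} = y_n + (h/6)·(k1 + 2k2 + 2k3 + k4).
t=0.000000, y=-2.490000:
  k1 = f(0.000000, -2.490000) = -4.320200
  k2 = f(0.215000, -3.418843) = -5.230466
  k3 = f(0.215000, -3.614550) = -5.422259
  k4 = f(0.430000, -4.821571) = -6.605140
  y ← -2.490000 + (0.43/6)·(k1 + 2k2 + 2k3 + k4) = -4.799873
y(0.43) ≈ -4.7999

-4.7999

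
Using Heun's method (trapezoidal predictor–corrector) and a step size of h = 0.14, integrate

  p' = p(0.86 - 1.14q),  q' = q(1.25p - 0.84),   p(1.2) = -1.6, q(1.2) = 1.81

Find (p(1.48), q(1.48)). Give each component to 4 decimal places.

-1.3676, 0.8892

Heun on (p,q): k1 = f(s_n, state_n); k2 = f(s_n + h, state_n + h·k1); state_{n+1} = state_n + (h/2)·(k1 + k2).
1.200000: (-1.600000, 1.810000)
  k1 = (1.925440, -5.140400)
  predictor → (-1.330438, 1.090344)
  k2 = (0.509547, -2.729183)
  → (-1.429551, 1.259129)
1.340000: (-1.429551, 1.259129)
  k1 = (0.822574, -3.307655)
  predictor → (-1.314391, 0.796057)
  k2 = (0.062441, -1.976601)
  → (-1.367600, 0.889231)
(p(1.48), q(1.48)) ≈ (-1.3676, 0.8892)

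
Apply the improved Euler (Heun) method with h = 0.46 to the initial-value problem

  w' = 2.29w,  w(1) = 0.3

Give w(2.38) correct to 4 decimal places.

Heun: k1 = f(t_n, w_n); k2 = f(t_n + h, w_n + h·k1); w_{n+1} = w_n + (h/2)·(k1 + k2).
t=1.000000, w=0.300000:
  k1 = f(1.000000, 0.300000) = 0.687000
  k2 = f(1.460000, 0.616020) = 1.410686
  w ← 0.300000 + (0.46/2)·(0.687000 + 1.410686) = 0.782468
t=1.460000, w=0.782468:
  k1 = f(1.460000, 0.782468) = 1.791851
  k2 = f(1.920000, 1.606719) = 3.679387
  w ← 0.782468 + (0.46/2)·(1.791851 + 3.679387) = 2.040853
t=1.920000, w=2.040853:
  k1 = f(1.920000, 2.040853) = 4.673552
  k2 = f(2.380000, 4.190687) = 9.596672
  w ← 2.040853 + (0.46/2)·(4.673552 + 9.596672) = 5.323004
w(2.38) ≈ 5.3230

5.3230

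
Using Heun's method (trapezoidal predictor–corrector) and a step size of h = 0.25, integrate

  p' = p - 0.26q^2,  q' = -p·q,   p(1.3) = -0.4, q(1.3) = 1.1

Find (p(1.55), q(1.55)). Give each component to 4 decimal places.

Heun on (p,q): k1 = f(s_n, state_n); k2 = f(s_n + h, state_n + h·k1); state_{n+1} = state_n + (h/2)·(k1 + k2).
1.300000: (-0.400000, 1.100000)
  k1 = (-0.714600, 0.440000)
  predictor → (-0.578650, 1.210000)
  k2 = (-0.959316, 0.700167)
  → (-0.609240, 1.242521)
(p(1.55), q(1.55)) ≈ (-0.6092, 1.2425)

-0.6092, 1.2425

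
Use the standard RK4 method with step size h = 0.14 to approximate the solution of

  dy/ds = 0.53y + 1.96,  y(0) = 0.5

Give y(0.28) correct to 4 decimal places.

1.1716

RK4: k1 = f(s_n, y_n); k2 = f(s_n + h/2, y_n + (h/2)·k1); k3 = f(s_n + h/2, y_n + (h/2)·k2); k4 = f(s_n + h, y_n + h·k3); y_{n+1} = y_n + (h/6)·(k1 + 2k2 + 2k3 + k4).
s=0.000000, y=0.500000:
  k1 = f(0.000000, 0.500000) = 2.225000
  k2 = f(0.070000, 0.655750) = 2.307548
  k3 = f(0.070000, 0.661528) = 2.310610
  k4 = f(0.140000, 0.823485) = 2.396447
  y ← 0.500000 + (0.14/6)·(k1 + 2k2 + 2k3 + k4) = 0.823348
s=0.140000, y=0.823348:
  k1 = f(0.140000, 0.823348) = 2.396374
  k2 = f(0.210000, 0.991094) = 2.485280
  k3 = f(0.210000, 0.997317) = 2.488578
  k4 = f(0.280000, 1.171749) = 2.581027
  y ← 0.823348 + (0.14/6)·(k1 + 2k2 + 2k3 + k4) = 1.171601
y(0.28) ≈ 1.1716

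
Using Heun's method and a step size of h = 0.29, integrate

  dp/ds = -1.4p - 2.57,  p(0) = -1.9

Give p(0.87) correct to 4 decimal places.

-1.8556

Heun: k1 = f(s_n, p_n); k2 = f(s_n + h, p_n + h·k1); p_{n+1} = p_n + (h/2)·(k1 + k2).
s=0.000000, p=-1.900000:
  k1 = f(0.000000, -1.900000) = 0.090000
  k2 = f(0.290000, -1.873900) = 0.053460
  p ← -1.900000 + (0.29/2)·(0.090000 + 0.053460) = -1.879198
s=0.290000, p=-1.879198:
  k1 = f(0.290000, -1.879198) = 0.060878
  k2 = f(0.580000, -1.861544) = 0.036161
  p ← -1.879198 + (0.29/2)·(0.060878 + 0.036161) = -1.865128
s=0.580000, p=-1.865128:
  k1 = f(0.580000, -1.865128) = 0.041179
  k2 = f(0.870000, -1.853186) = 0.024460
  p ← -1.865128 + (0.29/2)·(0.041179 + 0.024460) = -1.855610
p(0.87) ≈ -1.8556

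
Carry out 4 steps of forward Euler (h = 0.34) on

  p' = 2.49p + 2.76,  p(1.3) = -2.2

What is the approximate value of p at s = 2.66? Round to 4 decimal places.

-13.8008

Euler: p_{n+1} = p_n + h·f(s_n, p_n).
s=1.300000, p=-2.200000: f=-2.718000 → p ← -2.200000 + 0.34·(-2.718000) = -3.124120
s=1.640000, p=-3.124120: f=-5.019059 → p ← -3.124120 + 0.34·(-5.019059) = -4.830600
s=1.980000, p=-4.830600: f=-9.268194 → p ← -4.830600 + 0.34·(-9.268194) = -7.981786
s=2.320000, p=-7.981786: f=-17.114647 → p ← -7.981786 + 0.34·(-17.114647) = -13.800766
p(2.66) ≈ -13.8008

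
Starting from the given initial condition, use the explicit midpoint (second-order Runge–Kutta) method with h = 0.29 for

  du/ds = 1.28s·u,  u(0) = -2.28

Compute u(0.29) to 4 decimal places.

Midpoint: k1 = f(s_n, u_n); k2 = f(s_n + h/2, u_n + (h/2)·k1); u_{n+1} = u_n + h·k2.
s=0.000000, u=-2.280000:
  k1 = f(0.000000, -2.280000) = 0.000000
  k2 = f(0.145000, -2.280000) = -0.423168
  u ← -2.280000 + 0.29·(-0.423168) = -2.402719
u(0.29) ≈ -2.4027

-2.4027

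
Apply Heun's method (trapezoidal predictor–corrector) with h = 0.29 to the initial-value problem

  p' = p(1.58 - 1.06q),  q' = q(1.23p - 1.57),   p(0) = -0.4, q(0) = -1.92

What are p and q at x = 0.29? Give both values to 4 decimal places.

Heun on (p,q): k1 = f(x_n, state_n); k2 = f(x_n + h, state_n + h·k1); state_{n+1} = state_n + (h/2)·(k1 + k2).
0.000000: (-0.400000, -1.920000)
  k1 = (-1.446080, 3.959040)
  predictor → (-0.819363, -0.771878)
  k2 = (-1.964990, 1.989761)
  → (-0.894605, -1.057424)
(p(0.29), q(0.29)) ≈ (-0.8946, -1.0574)

-0.8946, -1.0574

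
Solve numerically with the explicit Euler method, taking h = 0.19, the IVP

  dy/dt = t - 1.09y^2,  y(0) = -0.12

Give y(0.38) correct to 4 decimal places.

Euler: y_{n+1} = y_n + h·f(t_n, y_n).
t=0.000000, y=-0.120000: f=-0.015696 → y ← -0.120000 + 0.19·(-0.015696) = -0.122982
t=0.190000, y=-0.122982: f=0.173514 → y ← -0.122982 + 0.19·0.173514 = -0.090015
y(0.38) ≈ -0.0900

-0.0900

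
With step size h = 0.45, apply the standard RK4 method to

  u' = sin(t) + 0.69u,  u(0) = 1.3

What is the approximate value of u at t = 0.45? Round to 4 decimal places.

RK4: k1 = f(t_n, u_n); k2 = f(t_n + h/2, u_n + (h/2)·k1); k3 = f(t_n + h/2, u_n + (h/2)·k2); k4 = f(t_n + h, u_n + h·k3); u_{n+1} = u_n + (h/6)·(k1 + 2k2 + 2k3 + k4).
t=0.000000, u=1.300000:
  k1 = f(0.000000, 1.300000) = 0.897000
  k2 = f(0.225000, 1.501825) = 1.259366
  k3 = f(0.225000, 1.583357) = 1.315623
  k4 = f(0.450000, 1.892030) = 1.740466
  u ← 1.300000 + (0.45/6)·(k1 + 2k2 + 2k3 + k4) = 1.884058
u(0.45) ≈ 1.8841

1.8841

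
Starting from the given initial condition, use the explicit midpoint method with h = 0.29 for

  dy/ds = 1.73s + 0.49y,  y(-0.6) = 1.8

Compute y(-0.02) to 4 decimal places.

2.0081

Midpoint: k1 = f(s_n, y_n); k2 = f(s_n + h/2, y_n + (h/2)·k1); y_{n+1} = y_n + h·k2.
s=-0.600000, y=1.800000:
  k1 = f(-0.600000, 1.800000) = -0.156000
  k2 = f(-0.455000, 1.777380) = 0.083766
  y ← 1.800000 + 0.29·0.083766 = 1.824292
s=-0.310000, y=1.824292:
  k1 = f(-0.310000, 1.824292) = 0.357603
  k2 = f(-0.165000, 1.876145) = 0.633861
  y ← 1.824292 + 0.29·0.633861 = 2.008112
y(-0.02) ≈ 2.0081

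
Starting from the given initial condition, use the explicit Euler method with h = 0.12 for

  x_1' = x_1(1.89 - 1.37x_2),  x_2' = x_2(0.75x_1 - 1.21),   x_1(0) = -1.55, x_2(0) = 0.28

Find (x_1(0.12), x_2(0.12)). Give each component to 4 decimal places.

Euler on (x_1,x_2): x_1_{n+1} = x_1_n + h·x_1', x_2_{n+1} = x_2_n + h·x_2'.
0.000000: (-1.550000, 0.280000); f=(-2.334920, -0.664300) → (-1.830190, 0.200284)
(x_1(0.12), x_2(0.12)) ≈ (-1.8302, 0.2003)

-1.8302, 0.2003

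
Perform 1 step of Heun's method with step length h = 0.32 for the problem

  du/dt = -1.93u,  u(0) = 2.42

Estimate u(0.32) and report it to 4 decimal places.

Heun: k1 = f(t_n, u_n); k2 = f(t_n + h, u_n + h·k1); u_{n+1} = u_n + (h/2)·(k1 + k2).
t=0.000000, u=2.420000:
  k1 = f(0.000000, 2.420000) = -4.670600
  k2 = f(0.320000, 0.925408) = -1.786037
  u ← 2.420000 + (0.32/2)·(-4.670600 + (-1.786037)) = 1.386938
u(0.32) ≈ 1.3869

1.3869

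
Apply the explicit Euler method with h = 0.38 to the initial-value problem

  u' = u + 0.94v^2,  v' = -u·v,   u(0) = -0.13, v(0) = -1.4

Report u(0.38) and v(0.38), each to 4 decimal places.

0.5207, -1.4692

Euler on (u,v): u_{n+1} = u_n + h·u', v_{n+1} = v_n + h·v'.
0.000000: (-0.130000, -1.400000); f=(1.712400, -0.182000) → (0.520712, -1.469160)
(u(0.38), v(0.38)) ≈ (0.5207, -1.4692)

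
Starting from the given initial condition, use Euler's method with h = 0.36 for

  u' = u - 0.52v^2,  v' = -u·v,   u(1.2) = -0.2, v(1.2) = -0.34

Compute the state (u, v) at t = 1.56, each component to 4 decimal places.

Euler on (u,v): u_{n+1} = u_n + h·u', v_{n+1} = v_n + h·v'.
1.200000: (-0.200000, -0.340000); f=(-0.260112, -0.068000) → (-0.293640, -0.364480)
(u(1.56), v(1.56)) ≈ (-0.2936, -0.3645)

-0.2936, -0.3645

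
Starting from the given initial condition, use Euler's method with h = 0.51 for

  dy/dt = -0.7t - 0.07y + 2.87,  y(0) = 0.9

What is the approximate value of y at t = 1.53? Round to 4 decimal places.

4.5035

Euler: y_{n+1} = y_n + h·f(t_n, y_n).
t=0.000000, y=0.900000: f=2.807000 → y ← 0.900000 + 0.51·2.807000 = 2.331570
t=0.510000, y=2.331570: f=2.349790 → y ← 2.331570 + 0.51·2.349790 = 3.529963
t=1.020000, y=3.529963: f=1.908903 → y ← 3.529963 + 0.51·1.908903 = 4.503503
y(1.53) ≈ 4.5035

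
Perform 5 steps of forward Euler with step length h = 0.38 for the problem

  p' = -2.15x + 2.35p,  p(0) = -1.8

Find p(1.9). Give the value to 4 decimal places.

Euler: p_{n+1} = p_n + h·f(x_n, p_n).
x=0.000000, p=-1.800000: f=-4.230000 → p ← -1.800000 + 0.38·(-4.230000) = -3.407400
x=0.380000, p=-3.407400: f=-8.824390 → p ← -3.407400 + 0.38·(-8.824390) = -6.760668
x=0.760000, p=-6.760668: f=-17.521570 → p ← -6.760668 + 0.38·(-17.521570) = -13.418865
x=1.140000, p=-13.418865: f=-33.985333 → p ← -13.418865 + 0.38·(-33.985333) = -26.333291
x=1.520000, p=-26.333291: f=-65.151234 → p ← -26.333291 + 0.38·(-65.151234) = -51.090760
p(1.9) ≈ -51.0908

-51.0908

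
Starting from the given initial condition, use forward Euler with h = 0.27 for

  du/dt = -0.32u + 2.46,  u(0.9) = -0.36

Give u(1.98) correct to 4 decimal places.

2.0811

Euler: u_{n+1} = u_n + h·f(t_n, u_n).
t=0.900000, u=-0.360000: f=2.575200 → u ← -0.360000 + 0.27·2.575200 = 0.335304
t=1.170000, u=0.335304: f=2.352703 → u ← 0.335304 + 0.27·2.352703 = 0.970534
t=1.440000, u=0.970534: f=2.149429 → u ← 0.970534 + 0.27·2.149429 = 1.550880
t=1.710000, u=1.550880: f=1.963719 → u ← 1.550880 + 0.27·1.963719 = 2.081084
u(1.98) ≈ 2.0811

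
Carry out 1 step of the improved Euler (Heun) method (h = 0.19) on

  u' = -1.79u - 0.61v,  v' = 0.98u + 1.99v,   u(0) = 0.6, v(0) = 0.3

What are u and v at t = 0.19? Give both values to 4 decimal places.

0.3887, 0.5455

Heun on (u,v): k1 = f(t_n, state_n); k2 = f(t_n + h, state_n + h·k1); state_{n+1} = state_n + (h/2)·(k1 + k2).
0.000000: (0.600000, 0.300000)
  k1 = (-1.257000, 1.185000)
  predictor → (0.361170, 0.525150)
  k2 = (-0.966836, 1.398995)
  → (0.388736, 0.545480)
(u(0.19), v(0.19)) ≈ (0.3887, 0.5455)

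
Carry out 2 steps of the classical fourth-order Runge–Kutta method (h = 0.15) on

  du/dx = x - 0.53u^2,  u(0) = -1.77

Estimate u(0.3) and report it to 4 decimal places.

-2.4054

RK4: k1 = f(x_n, u_n); k2 = f(x_n + h/2, u_n + (h/2)·k1); k3 = f(x_n + h/2, u_n + (h/2)·k2); k4 = f(x_n + h, u_n + h·k3); u_{n+1} = u_n + (h/6)·(k1 + 2k2 + 2k3 + k4).
x=0.000000, u=-1.770000:
  k1 = f(0.000000, -1.770000) = -1.660437
  k2 = f(0.075000, -1.894533) = -1.827305
  k3 = f(0.075000, -1.907048) = -1.852521
  k4 = f(0.150000, -2.047878) = -2.072717
  u ← -1.770000 + (0.15/6)·(k1 + 2k2 + 2k3 + k4) = -2.047320
x=0.150000, u=-2.047320:
  k1 = f(0.150000, -2.047320) = -2.071505
  k2 = f(0.225000, -2.202683) = -2.346461
  k3 = f(0.225000, -2.223305) = -2.394834
  k4 = f(0.300000, -2.406545) = -2.769474
  u ← -2.047320 + (0.15/6)·(k1 + 2k2 + 2k3 + k4) = -2.405409
u(0.3) ≈ -2.4054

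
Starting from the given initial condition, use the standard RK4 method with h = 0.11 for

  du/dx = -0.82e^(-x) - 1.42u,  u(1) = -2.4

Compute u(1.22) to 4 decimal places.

RK4: k1 = f(x_n, u_n); k2 = f(x_n + h/2, u_n + (h/2)·k1); k3 = f(x_n + h/2, u_n + (h/2)·k2); k4 = f(x_n + h, u_n + h·k3); u_{n+1} = u_n + (h/6)·(k1 + 2k2 + 2k3 + k4).
x=1.000000, u=-2.400000:
  k1 = f(1.000000, -2.400000) = 3.106339
  k2 = f(1.055000, -2.229151) = 2.879877
  k3 = f(1.055000, -2.241607) = 2.897564
  k4 = f(1.110000, -2.081268) = 2.685162
  u ← -2.400000 + (0.11/6)·(k1 + 2k2 + 2k3 + k4) = -2.081983
x=1.110000, u=-2.081983:
  k1 = f(1.110000, -2.081983) = 2.686177
  k2 = f(1.165000, -1.934243) = 2.490849
  k3 = f(1.165000, -1.944986) = 2.506104
  k4 = f(1.220000, -1.806312) = 2.322874
  u ← -2.081983 + (0.11/6)·(k1 + 2k2 + 2k3 + k4) = -1.806929
u(1.22) ≈ -1.8069

-1.8069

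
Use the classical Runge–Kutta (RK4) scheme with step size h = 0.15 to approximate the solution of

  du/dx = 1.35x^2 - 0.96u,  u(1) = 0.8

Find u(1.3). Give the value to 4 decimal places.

RK4: k1 = f(x_n, u_n); k2 = f(x_n + h/2, u_n + (h/2)·k1); k3 = f(x_n + h/2, u_n + (h/2)·k2); k4 = f(x_n + h, u_n + h·k3); u_{n+1} = u_n + (h/6)·(k1 + 2k2 + 2k3 + k4).
x=1.000000, u=0.800000:
  k1 = f(1.000000, 0.800000) = 0.582000
  k2 = f(1.075000, 0.843650) = 0.750190
  k3 = f(1.075000, 0.856264) = 0.738080
  k4 = f(1.150000, 0.910712) = 0.911091
  u ← 0.800000 + (0.15/6)·(k1 + 2k2 + 2k3 + k4) = 0.911741
x=1.150000, u=0.911741:
  k1 = f(1.150000, 0.911741) = 0.910104
  k2 = f(1.225000, 0.979999) = 1.085045
  k3 = f(1.225000, 0.993119) = 1.072449
  k4 = f(1.300000, 1.072608) = 1.251796
  u ← 0.911741 + (0.15/6)·(k1 + 2k2 + 2k3 + k4) = 1.073663
u(1.3) ≈ 1.0737

1.0737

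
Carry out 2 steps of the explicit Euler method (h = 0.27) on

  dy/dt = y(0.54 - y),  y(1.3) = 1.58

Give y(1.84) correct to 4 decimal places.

Euler: y_{n+1} = y_n + h·f(t_n, y_n).
t=1.300000, y=1.580000: f=-1.643200 → y ← 1.580000 + 0.27·(-1.643200) = 1.136336
t=1.570000, y=1.136336: f=-0.677638 → y ← 1.136336 + 0.27·(-0.677638) = 0.953374
y(1.84) ≈ 0.9534

0.9534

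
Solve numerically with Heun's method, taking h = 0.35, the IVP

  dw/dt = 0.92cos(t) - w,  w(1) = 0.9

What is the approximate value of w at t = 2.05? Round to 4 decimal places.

0.2841

Heun: k1 = f(t_n, w_n); k2 = f(t_n + h, w_n + h·k1); w_{n+1} = w_n + (h/2)·(k1 + k2).
t=1.000000, w=0.900000:
  k1 = f(1.000000, 0.900000) = -0.402922
  k2 = f(1.350000, 0.758977) = -0.557491
  w ← 0.900000 + (0.35/2)·(-0.402922 + (-0.557491)) = 0.731928
t=1.350000, w=0.731928:
  k1 = f(1.350000, 0.731928) = -0.530442
  k2 = f(1.700000, 0.546273) = -0.664810
  w ← 0.731928 + (0.35/2)·(-0.530442 + (-0.664810)) = 0.522759
t=1.700000, w=0.522759:
  k1 = f(1.700000, 0.522759) = -0.641296
  k2 = f(2.050000, 0.298305) = -0.722492
  w ← 0.522759 + (0.35/2)·(-0.641296 + (-0.722492)) = 0.284096
w(2.05) ≈ 0.2841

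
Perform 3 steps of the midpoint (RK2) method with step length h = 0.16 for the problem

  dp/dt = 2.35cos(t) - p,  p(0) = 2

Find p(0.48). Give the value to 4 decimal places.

2.0950

Midpoint: k1 = f(t_n, p_n); k2 = f(t_n + h/2, p_n + (h/2)·k1); p_{n+1} = p_n + h·k2.
t=0.000000, p=2.000000:
  k1 = f(0.000000, 2.000000) = 0.350000
  k2 = f(0.080000, 2.028000) = 0.314484
  p ← 2.000000 + 0.16·0.314484 = 2.050317
t=0.160000, p=2.050317:
  k1 = f(0.160000, 2.050317) = 0.269667
  k2 = f(0.240000, 2.071891) = 0.210753
  p ← 2.050317 + 0.16·0.210753 = 2.084038
t=0.320000, p=2.084038:
  k1 = f(0.320000, 2.084038) = 0.146665
  k2 = f(0.400000, 2.095771) = 0.068722
  p ← 2.084038 + 0.16·0.068722 = 2.095034
p(0.48) ≈ 2.0950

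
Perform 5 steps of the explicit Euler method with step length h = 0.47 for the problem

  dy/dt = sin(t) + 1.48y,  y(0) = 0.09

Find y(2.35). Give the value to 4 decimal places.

4.6247

Euler: y_{n+1} = y_n + h·f(t_n, y_n).
t=0.000000, y=0.090000: f=0.133200 → y ← 0.090000 + 0.47·0.133200 = 0.152604
t=0.470000, y=0.152604: f=0.678740 → y ← 0.152604 + 0.47·0.678740 = 0.471612
t=0.940000, y=0.471612: f=1.505544 → y ← 0.471612 + 0.47·1.505544 = 1.179217
t=1.410000, y=1.179217: f=2.732342 → y ← 1.179217 + 0.47·2.732342 = 2.463418
t=1.880000, y=2.463418: f=4.598435 → y ← 2.463418 + 0.47·4.598435 = 4.624683
y(2.35) ≈ 4.6247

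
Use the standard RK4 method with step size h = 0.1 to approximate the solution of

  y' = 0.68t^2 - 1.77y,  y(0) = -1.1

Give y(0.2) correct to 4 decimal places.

RK4: k1 = f(t_n, y_n); k2 = f(t_n + h/2, y_n + (h/2)·k1); k3 = f(t_n + h/2, y_n + (h/2)·k2); k4 = f(t_n + h, y_n + h·k3); y_{n+1} = y_n + (h/6)·(k1 + 2k2 + 2k3 + k4).
t=0.000000, y=-1.100000:
  k1 = f(0.000000, -1.100000) = 1.947000
  k2 = f(0.050000, -1.002650) = 1.776391
  k3 = f(0.050000, -1.011180) = 1.791489
  k4 = f(0.100000, -0.920851) = 1.636706
  y ← -1.100000 + (0.1/6)·(k1 + 2k2 + 2k3 + k4) = -0.921342
t=0.100000, y=-0.921342:
  k1 = f(0.100000, -0.921342) = 1.637576
  k2 = f(0.150000, -0.839463) = 1.501150
  k3 = f(0.150000, -0.846285) = 1.513224
  k4 = f(0.200000, -0.770020) = 1.390135
  y ← -0.921342 + (0.1/6)·(k1 + 2k2 + 2k3 + k4) = -0.770401
y(0.2) ≈ -0.7704

-0.7704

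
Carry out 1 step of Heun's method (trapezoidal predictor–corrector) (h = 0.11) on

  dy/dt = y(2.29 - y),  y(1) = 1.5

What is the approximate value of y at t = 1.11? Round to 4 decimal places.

Heun: k1 = f(t_n, y_n); k2 = f(t_n + h, y_n + h·k1); y_{n+1} = y_n + (h/2)·(k1 + k2).
t=1.000000, y=1.500000:
  k1 = f(1.000000, 1.500000) = 1.185000
  k2 = f(1.110000, 1.630350) = 1.075460
  y ← 1.500000 + (0.11/2)·(1.185000 + 1.075460) = 1.624325
y(1.11) ≈ 1.6243

1.6243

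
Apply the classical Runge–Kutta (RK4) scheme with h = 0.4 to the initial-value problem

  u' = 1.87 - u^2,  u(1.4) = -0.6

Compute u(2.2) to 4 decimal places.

0.7553

RK4: k1 = f(x_n, u_n); k2 = f(x_n + h/2, u_n + (h/2)·k1); k3 = f(x_n + h/2, u_n + (h/2)·k2); k4 = f(x_n + h, u_n + h·k3); u_{n+1} = u_n + (h/6)·(k1 + 2k2 + 2k3 + k4).
x=1.400000, u=-0.600000:
  k1 = f(1.400000, -0.600000) = 1.510000
  k2 = f(1.600000, -0.298000) = 1.781196
  k3 = f(1.600000, -0.243761) = 1.810581
  k4 = f(1.800000, 0.124232) = 1.854566
  u ← -0.600000 + (0.4/6)·(k1 + 2k2 + 2k3 + k4) = 0.103208
x=1.800000, u=0.103208:
  k1 = f(1.800000, 0.103208) = 1.859348
  k2 = f(2.000000, 0.475078) = 1.644301
  k3 = f(2.000000, 0.432068) = 1.683317
  k4 = f(2.200000, 0.776535) = 1.266994
  u ← 0.103208 + (0.4/6)·(k1 + 2k2 + 2k3 + k4) = 0.755313
u(2.2) ≈ 0.7553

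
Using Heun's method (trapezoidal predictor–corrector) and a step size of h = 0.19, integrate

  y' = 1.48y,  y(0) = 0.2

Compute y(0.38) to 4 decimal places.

0.3489

Heun: k1 = f(s_n, y_n); k2 = f(s_n + h, y_n + h·k1); y_{n+1} = y_n + (h/2)·(k1 + k2).
s=0.000000, y=0.200000:
  k1 = f(0.000000, 0.200000) = 0.296000
  k2 = f(0.190000, 0.256240) = 0.379235
  y ← 0.200000 + (0.19/2)·(0.296000 + 0.379235) = 0.264147
s=0.190000, y=0.264147:
  k1 = f(0.190000, 0.264147) = 0.390938
  k2 = f(0.380000, 0.338426) = 0.500870
  y ← 0.264147 + (0.19/2)·(0.390938 + 0.500870) = 0.348869
y(0.38) ≈ 0.3489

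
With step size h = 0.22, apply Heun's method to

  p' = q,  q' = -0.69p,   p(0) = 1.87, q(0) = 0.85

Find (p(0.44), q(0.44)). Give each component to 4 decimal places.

2.1134, 0.2352

Heun on (p,q): k1 = f(s_n, state_n); k2 = f(s_n + h, state_n + h·k1); state_{n+1} = state_n + (h/2)·(k1 + k2).
0.000000: (1.870000, 0.850000)
  k1 = (0.850000, -1.290300)
  predictor → (2.057000, 0.566134)
  k2 = (0.566134, -1.419330)
  → (2.025775, 0.551941)
0.220000: (2.025775, 0.551941)
  k1 = (0.551941, -1.397785)
  predictor → (2.147202, 0.244428)
  k2 = (0.244428, -1.481569)
  → (2.113375, 0.235212)
(p(0.44), q(0.44)) ≈ (2.1134, 0.2352)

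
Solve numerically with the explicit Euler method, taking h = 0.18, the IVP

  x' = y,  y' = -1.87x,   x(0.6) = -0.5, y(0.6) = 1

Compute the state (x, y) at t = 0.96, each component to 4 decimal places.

-0.1097, 1.2760

Euler on (x,y): x_{n+1} = x_n + h·x', y_{n+1} = y_n + h·y'.
0.600000: (-0.500000, 1.000000); f=(1.000000, 0.935000) → (-0.320000, 1.168300)
0.780000: (-0.320000, 1.168300); f=(1.168300, 0.598400) → (-0.109706, 1.276012)
(x(0.96), y(0.96)) ≈ (-0.1097, 1.2760)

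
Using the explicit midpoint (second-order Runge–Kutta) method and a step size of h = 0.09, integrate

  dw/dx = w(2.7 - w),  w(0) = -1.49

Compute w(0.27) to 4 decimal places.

Midpoint: k1 = f(x_n, w_n); k2 = f(x_n + h/2, w_n + (h/2)·k1); w_{n+1} = w_n + h·k2.
x=0.000000, w=-1.490000:
  k1 = f(0.000000, -1.490000) = -6.243100
  k2 = f(0.045000, -1.770939) = -7.917763
  w ← -1.490000 + 0.09·(-7.917763) = -2.202599
x=0.090000, w=-2.202599:
  k1 = f(0.090000, -2.202599) = -10.798458
  k2 = f(0.135000, -2.688529) = -14.487219
  w ← -2.202599 + 0.09·(-14.487219) = -3.506448
x=0.180000, w=-3.506448:
  k1 = f(0.180000, -3.506448) = -21.762591
  k2 = f(0.225000, -4.485765) = -32.233653
  w ← -3.506448 + 0.09·(-32.233653) = -6.407477
w(0.27) ≈ -6.4075

-6.4075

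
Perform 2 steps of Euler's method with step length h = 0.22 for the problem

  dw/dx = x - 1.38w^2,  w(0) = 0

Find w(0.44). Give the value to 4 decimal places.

Euler: w_{n+1} = w_n + h·f(x_n, w_n).
x=0.000000, w=0.000000: f=0.000000 → w ← 0.000000 + 0.22·0.000000 = 0.000000
x=0.220000, w=0.000000: f=0.220000 → w ← 0.000000 + 0.22·0.220000 = 0.048400
w(0.44) ≈ 0.0484

0.0484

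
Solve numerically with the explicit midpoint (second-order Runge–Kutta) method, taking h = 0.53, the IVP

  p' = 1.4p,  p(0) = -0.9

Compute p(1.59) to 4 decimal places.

Midpoint: k1 = f(x_n, p_n); k2 = f(x_n + h/2, p_n + (h/2)·k1); p_{n+1} = p_n + h·k2.
x=0.000000, p=-0.900000:
  k1 = f(0.000000, -0.900000) = -1.260000
  k2 = f(0.265000, -1.233900) = -1.727460
  p ← -0.900000 + 0.53·(-1.727460) = -1.815554
x=0.530000, p=-1.815554:
  k1 = f(0.530000, -1.815554) = -2.541775
  k2 = f(0.795000, -2.489124) = -3.484774
  p ← -1.815554 + 0.53·(-3.484774) = -3.662484
x=1.060000, p=-3.662484:
  k1 = f(1.060000, -3.662484) = -5.127478
  k2 = f(1.325000, -5.021266) = -7.029772
  p ← -3.662484 + 0.53·(-7.029772) = -7.388263
p(1.59) ≈ -7.3883

-7.3883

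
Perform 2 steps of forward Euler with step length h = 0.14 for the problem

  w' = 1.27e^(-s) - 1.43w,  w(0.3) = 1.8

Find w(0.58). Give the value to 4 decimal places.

1.3713

Euler: w_{n+1} = w_n + h·f(s_n, w_n).
s=0.300000, w=1.800000: f=-1.633161 → w ← 1.800000 + 0.14·(-1.633161) = 1.571357
s=0.440000, w=1.571357: f=-1.429115 → w ← 1.571357 + 0.14·(-1.429115) = 1.371281
w(0.58) ≈ 1.3713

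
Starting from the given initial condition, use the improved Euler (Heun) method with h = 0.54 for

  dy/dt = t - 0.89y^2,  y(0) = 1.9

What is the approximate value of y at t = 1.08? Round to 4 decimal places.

1.1241

Heun: k1 = f(t_n, y_n); k2 = f(t_n + h, y_n + h·k1); y_{n+1} = y_n + (h/2)·(k1 + k2).
t=0.000000, y=1.900000:
  k1 = f(0.000000, 1.900000) = -3.212900
  k2 = f(0.540000, 0.165034) = 0.515760
  y ← 1.900000 + (0.54/2)·(-3.212900 + 0.515760) = 1.171772
t=0.540000, y=1.171772:
  k1 = f(0.540000, 1.171772) = -0.682014
  k2 = f(1.080000, 0.803484) = 0.505428
  y ← 1.171772 + (0.54/2)·(-0.682014 + 0.505428) = 1.124094
y(1.08) ≈ 1.1241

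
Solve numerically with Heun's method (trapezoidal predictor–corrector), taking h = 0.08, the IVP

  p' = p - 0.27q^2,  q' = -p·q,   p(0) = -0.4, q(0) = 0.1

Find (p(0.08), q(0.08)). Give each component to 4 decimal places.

Heun on (p,q): k1 = f(t_n, state_n); k2 = f(t_n + h, state_n + h·k1); state_{n+1} = state_n + (h/2)·(k1 + k2).
0.000000: (-0.400000, 0.100000)
  k1 = (-0.402700, 0.040000)
  predictor → (-0.432216, 0.103200)
  k2 = (-0.435092, 0.044605)
  → (-0.433512, 0.103384)
(p(0.08), q(0.08)) ≈ (-0.4335, 0.1034)

-0.4335, 0.1034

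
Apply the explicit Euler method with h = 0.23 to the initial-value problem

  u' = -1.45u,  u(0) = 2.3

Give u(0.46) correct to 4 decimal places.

Euler: u_{n+1} = u_n + h·f(x_n, u_n).
x=0.000000, u=2.300000: f=-3.335000 → u ← 2.300000 + 0.23·(-3.335000) = 1.532950
x=0.230000, u=1.532950: f=-2.222777 → u ← 1.532950 + 0.23·(-2.222777) = 1.021711
u(0.46) ≈ 1.0217

1.0217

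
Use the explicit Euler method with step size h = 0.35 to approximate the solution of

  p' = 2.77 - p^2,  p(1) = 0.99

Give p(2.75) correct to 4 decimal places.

Euler: p_{n+1} = p_n + h·f(t_n, p_n).
t=1.000000, p=0.990000: f=1.789900 → p ← 0.990000 + 0.35·1.789900 = 1.616465
t=1.350000, p=1.616465: f=0.157041 → p ← 1.616465 + 0.35·0.157041 = 1.671429
t=1.700000, p=1.671429: f=-0.023676 → p ← 1.671429 + 0.35·(-0.023676) = 1.663143
t=2.050000, p=1.663143: f=0.003956 → p ← 1.663143 + 0.35·0.003956 = 1.664527
t=2.400000, p=1.664527: f=-0.000652 → p ← 1.664527 + 0.35·(-0.000652) = 1.664299
p(2.75) ≈ 1.6643

1.6643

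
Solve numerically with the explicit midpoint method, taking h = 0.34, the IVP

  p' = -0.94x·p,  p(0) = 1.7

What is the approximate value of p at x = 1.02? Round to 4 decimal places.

Midpoint: k1 = f(x_n, p_n); k2 = f(x_n + h/2, p_n + (h/2)·k1); p_{n+1} = p_n + h·k2.
x=0.000000, p=1.700000:
  k1 = f(0.000000, 1.700000) = 0.000000
  k2 = f(0.170000, 1.700000) = -0.271660
  p ← 1.700000 + 0.34·(-0.271660) = 1.607636
x=0.340000, p=1.607636:
  k1 = f(0.340000, 1.607636) = -0.513800
  k2 = f(0.510000, 1.520290) = -0.728827
  p ← 1.607636 + 0.34·(-0.728827) = 1.359834
x=0.680000, p=1.359834:
  k1 = f(0.680000, 1.359834) = -0.869206
  k2 = f(0.850000, 1.212069) = -0.968443
  p ← 1.359834 + 0.34·(-0.968443) = 1.030564
p(1.02) ≈ 1.0306

1.0306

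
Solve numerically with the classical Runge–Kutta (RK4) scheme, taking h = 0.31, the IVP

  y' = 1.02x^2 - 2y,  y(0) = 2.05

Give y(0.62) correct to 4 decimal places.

0.6560

RK4: k1 = f(x_n, y_n); k2 = f(x_n + h/2, y_n + (h/2)·k1); k3 = f(x_n + h/2, y_n + (h/2)·k2); k4 = f(x_n + h, y_n + h·k3); y_{n+1} = y_n + (h/6)·(k1 + 2k2 + 2k3 + k4).
x=0.000000, y=2.050000:
  k1 = f(0.000000, 2.050000) = -4.100000
  k2 = f(0.155000, 1.414500) = -2.804494
  k3 = f(0.155000, 1.615303) = -3.206101
  k4 = f(0.310000, 1.056109) = -2.014195
  y ← 2.050000 + (0.31/6)·(k1 + 2k2 + 2k3 + k4) = 1.113005
x=0.310000, y=1.113005:
  k1 = f(0.310000, 1.113005) = -2.127988
  k2 = f(0.465000, 0.783167) = -1.345784
  k3 = f(0.465000, 0.904408) = -1.588267
  k4 = f(0.620000, 0.620642) = -0.849196
  y ← 1.113005 + (0.31/6)·(k1 + 2k2 + 2k3 + k4) = 0.655998
y(0.62) ≈ 0.6560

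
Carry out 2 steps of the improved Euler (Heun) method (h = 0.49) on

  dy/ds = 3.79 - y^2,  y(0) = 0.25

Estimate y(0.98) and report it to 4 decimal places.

1.2570

Heun: k1 = f(s_n, y_n); k2 = f(s_n + h, y_n + h·k1); y_{n+1} = y_n + (h/2)·(k1 + k2).
s=0.000000, y=0.250000:
  k1 = f(0.000000, 0.250000) = 3.727500
  k2 = f(0.490000, 2.076475) = -0.521748
  y ← 0.250000 + (0.49/2)·(3.727500 + (-0.521748)) = 1.035409
s=0.490000, y=1.035409:
  k1 = f(0.490000, 1.035409) = 2.717928
  k2 = f(0.980000, 2.367194) = -1.813607
  y ← 1.035409 + (0.49/2)·(2.717928 + (-1.813607)) = 1.256968
y(0.98) ≈ 1.2570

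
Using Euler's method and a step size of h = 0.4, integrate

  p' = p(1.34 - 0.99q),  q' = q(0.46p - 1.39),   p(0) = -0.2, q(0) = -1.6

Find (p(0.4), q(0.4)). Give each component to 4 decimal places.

-0.4339, -0.6515

Euler on (p,q): p_{n+1} = p_n + h·p', q_{n+1} = q_n + h·q'.
0.000000: (-0.200000, -1.600000); f=(-0.584800, 2.371200) → (-0.433920, -0.651520)
(p(0.4), q(0.4)) ≈ (-0.4339, -0.6515)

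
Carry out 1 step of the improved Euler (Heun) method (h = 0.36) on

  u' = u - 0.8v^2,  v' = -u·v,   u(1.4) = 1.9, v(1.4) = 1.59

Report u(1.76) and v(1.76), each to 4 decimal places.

2.1757, 0.8784

Heun on (u,v): k1 = f(x_n, state_n); k2 = f(x_n + h, state_n + h·k1); state_{n+1} = state_n + (h/2)·(k1 + k2).
1.400000: (1.900000, 1.590000)
  k1 = (-0.122480, -3.021000)
  predictor → (1.855907, 0.502440)
  k2 = (1.653950, -0.932482)
  → (2.175665, 0.878373)
(u(1.76), v(1.76)) ≈ (2.1757, 0.8784)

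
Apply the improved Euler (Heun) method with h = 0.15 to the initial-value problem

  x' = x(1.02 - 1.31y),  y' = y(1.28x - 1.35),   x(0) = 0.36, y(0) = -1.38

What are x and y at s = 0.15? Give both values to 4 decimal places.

Heun on (x,y): k1 = f(s_n, state_n); k2 = f(s_n + h, state_n + h·k1); state_{n+1} = state_n + (h/2)·(k1 + k2).
0.000000: (0.360000, -1.380000)
  k1 = (1.018008, 1.227096)
  predictor → (0.512701, -1.195936)
  k2 = (1.326192, 0.829671)
  → (0.535815, -1.225742)
(x(0.15), y(0.15)) ≈ (0.5358, -1.2257)

0.5358, -1.2257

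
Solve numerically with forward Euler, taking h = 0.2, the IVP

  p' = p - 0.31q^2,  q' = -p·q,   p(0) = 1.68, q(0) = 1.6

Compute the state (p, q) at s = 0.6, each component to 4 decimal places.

Euler on (p,q): p_{n+1} = p_n + h·p', q_{n+1} = q_n + h·q'.
0.000000: (1.680000, 1.600000); f=(0.886400, -2.688000) → (1.857280, 1.062400)
0.200000: (1.857280, 1.062400); f=(1.507385, -1.973174) → (2.158757, 0.667765)
0.400000: (2.158757, 0.667765); f=(2.020525, -1.441543) → (2.562862, 0.379457)
(p(0.6), q(0.6)) ≈ (2.5629, 0.3795)

2.5629, 0.3795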